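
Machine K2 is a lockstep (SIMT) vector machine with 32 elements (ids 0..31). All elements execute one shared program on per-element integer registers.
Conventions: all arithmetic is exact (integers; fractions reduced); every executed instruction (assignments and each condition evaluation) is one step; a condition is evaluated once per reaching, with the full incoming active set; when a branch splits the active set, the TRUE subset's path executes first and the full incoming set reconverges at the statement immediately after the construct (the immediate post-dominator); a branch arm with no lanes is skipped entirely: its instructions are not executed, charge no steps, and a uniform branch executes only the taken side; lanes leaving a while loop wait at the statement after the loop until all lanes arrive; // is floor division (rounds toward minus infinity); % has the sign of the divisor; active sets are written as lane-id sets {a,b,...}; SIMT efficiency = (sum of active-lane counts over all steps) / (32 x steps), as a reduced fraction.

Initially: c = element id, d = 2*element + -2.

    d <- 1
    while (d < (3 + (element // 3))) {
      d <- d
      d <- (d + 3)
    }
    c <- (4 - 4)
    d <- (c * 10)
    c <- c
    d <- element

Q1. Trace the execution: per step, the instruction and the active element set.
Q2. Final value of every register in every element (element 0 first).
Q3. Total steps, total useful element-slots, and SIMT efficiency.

step 0: d <- 1                       {0,1,2,3,4,5,6,7,8,9,10,11,12,13,14,15,16,17,18,19,20,21,22,23,24,25,26,27,28,29,30,31}
step 1: eval (d < (3 + (element // 3))) {0,1,2,3,4,5,6,7,8,9,10,11,12,13,14,15,16,17,18,19,20,21,22,23,24,25,26,27,28,29,30,31}
step 2: d <- d                       {0,1,2,3,4,5,6,7,8,9,10,11,12,13,14,15,16,17,18,19,20,21,22,23,24,25,26,27,28,29,30,31}
step 3: d <- (d + 3)                 {0,1,2,3,4,5,6,7,8,9,10,11,12,13,14,15,16,17,18,19,20,21,22,23,24,25,26,27,28,29,30,31}
step 4: eval (d < (3 + (element // 3))) {0,1,2,3,4,5,6,7,8,9,10,11,12,13,14,15,16,17,18,19,20,21,22,23,24,25,26,27,28,29,30,31}
step 5: d <- d                       {6,7,8,9,10,11,12,13,14,15,16,17,18,19,20,21,22,23,24,25,26,27,28,29,30,31}
step 6: d <- (d + 3)                 {6,7,8,9,10,11,12,13,14,15,16,17,18,19,20,21,22,23,24,25,26,27,28,29,30,31}
step 7: eval (d < (3 + (element // 3))) {6,7,8,9,10,11,12,13,14,15,16,17,18,19,20,21,22,23,24,25,26,27,28,29,30,31}
step 8: d <- d                       {15,16,17,18,19,20,21,22,23,24,25,26,27,28,29,30,31}
step 9: d <- (d + 3)                 {15,16,17,18,19,20,21,22,23,24,25,26,27,28,29,30,31}
step 10: eval (d < (3 + (element // 3))) {15,16,17,18,19,20,21,22,23,24,25,26,27,28,29,30,31}
step 11: d <- d                       {24,25,26,27,28,29,30,31}
step 12: d <- (d + 3)                 {24,25,26,27,28,29,30,31}
step 13: eval (d < (3 + (element // 3))) {24,25,26,27,28,29,30,31}
step 14: c <- (4 - 4)                 {0,1,2,3,4,5,6,7,8,9,10,11,12,13,14,15,16,17,18,19,20,21,22,23,24,25,26,27,28,29,30,31}
step 15: d <- (c * 10)                {0,1,2,3,4,5,6,7,8,9,10,11,12,13,14,15,16,17,18,19,20,21,22,23,24,25,26,27,28,29,30,31}
step 16: c <- c                       {0,1,2,3,4,5,6,7,8,9,10,11,12,13,14,15,16,17,18,19,20,21,22,23,24,25,26,27,28,29,30,31}
step 17: d <- element                 {0,1,2,3,4,5,6,7,8,9,10,11,12,13,14,15,16,17,18,19,20,21,22,23,24,25,26,27,28,29,30,31}

Answer: 18 steps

c: 0,0,0,0,0,0,0,0,0,0,0,0,0,0,0,0,0,0,0,0,0,0,0,0,0,0,0,0,0,0,0,0
d: 0,1,2,3,4,5,6,7,8,9,10,11,12,13,14,15,16,17,18,19,20,21,22,23,24,25,26,27,28,29,30,31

steps = 18; useful = 441; efficiency = 441/576 = 49/64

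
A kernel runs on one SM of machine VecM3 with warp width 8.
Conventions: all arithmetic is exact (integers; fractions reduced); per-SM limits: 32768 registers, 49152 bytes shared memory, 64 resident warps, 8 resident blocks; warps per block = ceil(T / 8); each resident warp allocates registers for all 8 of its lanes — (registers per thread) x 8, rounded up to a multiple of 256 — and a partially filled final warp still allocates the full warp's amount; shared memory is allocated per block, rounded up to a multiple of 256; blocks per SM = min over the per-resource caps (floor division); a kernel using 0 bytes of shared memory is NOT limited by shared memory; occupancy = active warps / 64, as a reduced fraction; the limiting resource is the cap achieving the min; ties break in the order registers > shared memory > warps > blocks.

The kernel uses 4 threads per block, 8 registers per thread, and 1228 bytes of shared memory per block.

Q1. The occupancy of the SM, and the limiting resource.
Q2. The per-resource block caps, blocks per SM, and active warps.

Answer: occupancy 1/8, limited by blocks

registers: 128 blocks
shared memory: 38 blocks
warps: 64 blocks
blocks: 8 blocks

Answer: 8 blocks, 8 active warps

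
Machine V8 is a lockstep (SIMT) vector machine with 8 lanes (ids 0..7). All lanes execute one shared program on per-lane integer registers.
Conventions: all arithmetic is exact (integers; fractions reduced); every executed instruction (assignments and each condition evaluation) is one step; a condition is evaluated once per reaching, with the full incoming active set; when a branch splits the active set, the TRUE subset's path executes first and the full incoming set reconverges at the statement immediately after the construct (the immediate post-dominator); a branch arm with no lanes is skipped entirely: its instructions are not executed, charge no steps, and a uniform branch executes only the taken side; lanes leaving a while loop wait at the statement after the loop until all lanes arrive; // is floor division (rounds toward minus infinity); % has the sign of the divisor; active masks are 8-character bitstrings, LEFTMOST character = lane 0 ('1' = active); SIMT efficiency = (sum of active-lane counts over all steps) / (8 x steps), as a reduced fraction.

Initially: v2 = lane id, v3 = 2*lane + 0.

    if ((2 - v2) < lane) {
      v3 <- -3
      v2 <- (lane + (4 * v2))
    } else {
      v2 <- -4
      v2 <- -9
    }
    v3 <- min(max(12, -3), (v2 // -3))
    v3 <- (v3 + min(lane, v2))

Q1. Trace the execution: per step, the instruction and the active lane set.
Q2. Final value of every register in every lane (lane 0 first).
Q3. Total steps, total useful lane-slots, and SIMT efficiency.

step 0: eval ((2 - v2) < lane)       11111111
step 1: v3 <- -3                     00111111
step 2: v2 <- (lane + (4 * v2))      00111111
step 3: v2 <- -4                     11000000
step 4: v2 <- -9                     11000000
step 5: v3 <- min(max(12, -3), (v2 // -3)) 11111111
step 6: v3 <- (v3 + min(lane, v2))   11111111

Answer: 7 steps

v2: -9,-9,10,15,20,25,30,35
v3: -6,-6,-2,-2,-3,-4,-4,-5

steps = 7; useful = 40; efficiency = 40/56 = 5/7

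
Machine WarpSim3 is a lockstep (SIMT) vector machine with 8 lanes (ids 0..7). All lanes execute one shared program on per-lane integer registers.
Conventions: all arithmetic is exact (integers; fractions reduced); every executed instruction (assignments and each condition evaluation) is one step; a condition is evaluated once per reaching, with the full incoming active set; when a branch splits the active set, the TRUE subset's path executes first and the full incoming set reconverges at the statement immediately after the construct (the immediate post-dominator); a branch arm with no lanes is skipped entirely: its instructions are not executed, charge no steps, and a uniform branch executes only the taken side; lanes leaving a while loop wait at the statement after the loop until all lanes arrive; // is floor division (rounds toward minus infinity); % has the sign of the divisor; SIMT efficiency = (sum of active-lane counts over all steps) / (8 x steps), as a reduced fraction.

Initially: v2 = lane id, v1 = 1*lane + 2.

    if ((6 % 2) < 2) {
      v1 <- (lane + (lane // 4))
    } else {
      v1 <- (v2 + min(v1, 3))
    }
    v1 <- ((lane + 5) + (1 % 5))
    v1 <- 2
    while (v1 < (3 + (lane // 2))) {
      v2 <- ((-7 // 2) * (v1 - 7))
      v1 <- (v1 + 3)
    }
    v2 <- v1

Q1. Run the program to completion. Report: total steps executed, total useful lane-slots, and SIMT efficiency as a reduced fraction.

Answer: 12 steps, 78 useful, 13/16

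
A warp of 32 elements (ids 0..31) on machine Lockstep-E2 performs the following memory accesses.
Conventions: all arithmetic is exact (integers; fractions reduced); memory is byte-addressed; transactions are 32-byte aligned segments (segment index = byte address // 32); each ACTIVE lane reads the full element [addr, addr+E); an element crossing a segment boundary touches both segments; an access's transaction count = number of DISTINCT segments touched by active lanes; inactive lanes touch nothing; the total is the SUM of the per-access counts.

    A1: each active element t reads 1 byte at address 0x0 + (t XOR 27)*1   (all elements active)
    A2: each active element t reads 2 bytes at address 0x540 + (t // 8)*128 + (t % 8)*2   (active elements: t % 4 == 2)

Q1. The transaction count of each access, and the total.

A1: 1 transaction
A2: 4 transactions

Answer: 1,4; total 5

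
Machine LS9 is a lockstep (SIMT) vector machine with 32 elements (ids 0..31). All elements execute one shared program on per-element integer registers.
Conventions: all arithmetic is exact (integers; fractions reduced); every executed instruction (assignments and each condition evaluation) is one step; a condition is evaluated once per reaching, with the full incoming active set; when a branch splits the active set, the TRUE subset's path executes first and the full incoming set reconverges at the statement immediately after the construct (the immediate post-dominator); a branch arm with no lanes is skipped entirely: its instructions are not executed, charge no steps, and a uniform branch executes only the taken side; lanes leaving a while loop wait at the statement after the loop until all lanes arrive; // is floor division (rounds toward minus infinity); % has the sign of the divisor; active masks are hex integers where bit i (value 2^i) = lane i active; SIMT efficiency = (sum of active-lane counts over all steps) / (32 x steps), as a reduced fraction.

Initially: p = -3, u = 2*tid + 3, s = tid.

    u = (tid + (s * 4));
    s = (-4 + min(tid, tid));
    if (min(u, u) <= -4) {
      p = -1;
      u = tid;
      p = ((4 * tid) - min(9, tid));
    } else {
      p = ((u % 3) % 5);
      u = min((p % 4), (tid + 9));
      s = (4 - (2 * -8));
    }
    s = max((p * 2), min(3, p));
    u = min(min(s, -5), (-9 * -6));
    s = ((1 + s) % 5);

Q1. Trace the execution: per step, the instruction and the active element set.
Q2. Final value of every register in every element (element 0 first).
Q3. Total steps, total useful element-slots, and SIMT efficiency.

step 0: u <- (tid + (s * 4))         0xffffffff
step 1: s <- (-4 + min(tid, tid))    0xffffffff
step 2: eval (min(u, u) <= -4)       0xffffffff
step 3: p <- ((u % 3) % 5)           0xffffffff
step 4: u <- min((p % 4), (tid + 9)) 0xffffffff
step 5: s <- (4 - (2 * -8))          0xffffffff
step 6: s <- max((p * 2), min(3, p)) 0xffffffff
step 7: u <- min(min(s, -5), (-9 * -6)) 0xffffffff
step 8: s <- ((1 + s) % 5)           0xffffffff

Answer: 9 steps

p: 0,2,1,0,2,1,0,2,1,0,2,1,0,2,1,0,2,1,0,2,1,0,2,1,0,2,1,0,2,1,0,2
u: -5,-5,-5,-5,-5,-5,-5,-5,-5,-5,-5,-5,-5,-5,-5,-5,-5,-5,-5,-5,-5,-5,-5,-5,-5,-5,-5,-5,-5,-5,-5,-5
s: 1,0,3,1,0,3,1,0,3,1,0,3,1,0,3,1,0,3,1,0,3,1,0,3,1,0,3,1,0,3,1,0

steps = 9; useful = 288; efficiency = 288/288 = 1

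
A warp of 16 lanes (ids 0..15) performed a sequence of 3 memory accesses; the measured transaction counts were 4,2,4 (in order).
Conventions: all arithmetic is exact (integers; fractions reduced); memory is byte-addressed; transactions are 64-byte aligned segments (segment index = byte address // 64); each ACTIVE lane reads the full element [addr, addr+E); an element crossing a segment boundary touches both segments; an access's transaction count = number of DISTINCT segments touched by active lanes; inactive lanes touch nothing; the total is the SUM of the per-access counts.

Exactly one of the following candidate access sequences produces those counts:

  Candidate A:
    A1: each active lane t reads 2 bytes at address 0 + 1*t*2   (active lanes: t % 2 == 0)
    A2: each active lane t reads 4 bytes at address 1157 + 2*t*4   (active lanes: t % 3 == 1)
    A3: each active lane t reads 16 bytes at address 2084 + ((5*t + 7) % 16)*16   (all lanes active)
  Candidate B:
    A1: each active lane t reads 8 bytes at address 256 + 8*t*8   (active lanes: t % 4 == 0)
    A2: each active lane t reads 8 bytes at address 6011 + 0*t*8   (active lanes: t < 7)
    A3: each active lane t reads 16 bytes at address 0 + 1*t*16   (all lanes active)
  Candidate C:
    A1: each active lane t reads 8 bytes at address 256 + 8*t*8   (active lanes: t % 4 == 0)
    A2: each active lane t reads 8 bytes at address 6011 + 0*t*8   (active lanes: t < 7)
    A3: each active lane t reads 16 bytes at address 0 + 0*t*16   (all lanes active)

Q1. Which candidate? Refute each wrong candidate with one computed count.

A: A1 gives 1 transaction, not 4
C: A3 gives 1 transaction, not 4
B: all counts match (4,2,4)

Answer: B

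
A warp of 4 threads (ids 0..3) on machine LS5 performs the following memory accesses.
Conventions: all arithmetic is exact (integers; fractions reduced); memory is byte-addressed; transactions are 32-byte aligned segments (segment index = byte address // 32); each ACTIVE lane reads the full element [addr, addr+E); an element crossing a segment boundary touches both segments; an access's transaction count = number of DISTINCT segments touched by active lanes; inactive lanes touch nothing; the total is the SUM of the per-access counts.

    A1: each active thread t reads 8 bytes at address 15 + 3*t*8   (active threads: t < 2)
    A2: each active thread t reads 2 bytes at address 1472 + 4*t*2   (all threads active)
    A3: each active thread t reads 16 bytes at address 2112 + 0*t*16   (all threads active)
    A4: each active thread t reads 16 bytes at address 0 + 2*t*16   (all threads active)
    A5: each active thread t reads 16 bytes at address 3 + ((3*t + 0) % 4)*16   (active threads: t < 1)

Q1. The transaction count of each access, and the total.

A1: 2 transactions
A2: 1 transaction
A3: 1 transaction
A4: 4 transactions
A5: 1 transaction

Answer: 2,1,1,4,1; total 9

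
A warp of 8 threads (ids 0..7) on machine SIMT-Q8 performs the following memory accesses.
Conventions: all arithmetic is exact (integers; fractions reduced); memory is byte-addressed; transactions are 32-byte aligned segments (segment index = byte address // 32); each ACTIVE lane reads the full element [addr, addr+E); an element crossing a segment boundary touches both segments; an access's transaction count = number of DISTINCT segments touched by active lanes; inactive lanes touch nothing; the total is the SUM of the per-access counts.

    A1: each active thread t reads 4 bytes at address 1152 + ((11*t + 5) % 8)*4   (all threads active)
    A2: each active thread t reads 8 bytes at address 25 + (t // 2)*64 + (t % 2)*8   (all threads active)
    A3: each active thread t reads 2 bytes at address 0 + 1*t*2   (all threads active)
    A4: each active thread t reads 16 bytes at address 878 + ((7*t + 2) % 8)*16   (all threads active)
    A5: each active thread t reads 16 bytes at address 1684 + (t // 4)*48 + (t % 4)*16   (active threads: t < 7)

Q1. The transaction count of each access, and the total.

A1: 1 transaction
A2: 8 transactions
A3: 1 transaction
A4: 5 transactions
A5: 4 transactions

Answer: 1,8,1,5,4; total 19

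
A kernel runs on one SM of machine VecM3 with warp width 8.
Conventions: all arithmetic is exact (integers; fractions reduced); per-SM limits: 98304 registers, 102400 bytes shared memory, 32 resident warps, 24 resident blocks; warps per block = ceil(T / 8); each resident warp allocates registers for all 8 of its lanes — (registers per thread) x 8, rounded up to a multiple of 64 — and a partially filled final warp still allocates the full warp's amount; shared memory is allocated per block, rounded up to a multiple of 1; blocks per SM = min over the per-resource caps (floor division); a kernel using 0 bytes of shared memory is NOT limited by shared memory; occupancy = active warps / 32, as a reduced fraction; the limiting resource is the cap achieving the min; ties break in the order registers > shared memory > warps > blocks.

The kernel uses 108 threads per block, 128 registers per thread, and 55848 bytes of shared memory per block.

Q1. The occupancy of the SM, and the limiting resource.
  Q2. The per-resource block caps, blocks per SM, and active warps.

Answer: occupancy 7/16, limited by shared memory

registers: 6 blocks
shared memory: 1 block
warps: 2 blocks
blocks: 24 blocks

Answer: 1 block, 14 active warps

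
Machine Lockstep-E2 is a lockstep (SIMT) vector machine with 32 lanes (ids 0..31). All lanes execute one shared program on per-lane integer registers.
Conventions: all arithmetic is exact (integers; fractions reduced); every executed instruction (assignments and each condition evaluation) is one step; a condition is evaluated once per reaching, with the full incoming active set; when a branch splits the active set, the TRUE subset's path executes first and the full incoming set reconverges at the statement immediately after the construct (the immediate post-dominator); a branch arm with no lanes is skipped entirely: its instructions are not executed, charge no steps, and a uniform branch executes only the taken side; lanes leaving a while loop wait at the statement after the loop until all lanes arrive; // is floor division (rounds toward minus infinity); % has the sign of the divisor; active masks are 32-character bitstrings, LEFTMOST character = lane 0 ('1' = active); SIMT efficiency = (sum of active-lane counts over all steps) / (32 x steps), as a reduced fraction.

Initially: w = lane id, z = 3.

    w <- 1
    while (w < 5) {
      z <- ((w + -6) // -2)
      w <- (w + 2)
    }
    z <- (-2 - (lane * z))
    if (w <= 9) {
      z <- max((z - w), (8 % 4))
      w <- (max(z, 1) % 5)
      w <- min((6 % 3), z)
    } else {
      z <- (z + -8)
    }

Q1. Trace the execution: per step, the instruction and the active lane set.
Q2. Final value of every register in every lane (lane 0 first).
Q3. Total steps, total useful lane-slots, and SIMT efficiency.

step 0: w <- 1                       11111111111111111111111111111111
step 1: eval (w < 5)                 11111111111111111111111111111111
step 2: z <- ((w + -6) // -2)        11111111111111111111111111111111
step 3: w <- (w + 2)                 11111111111111111111111111111111
step 4: eval (w < 5)                 11111111111111111111111111111111
step 5: z <- ((w + -6) // -2)        11111111111111111111111111111111
step 6: w <- (w + 2)                 11111111111111111111111111111111
step 7: eval (w < 5)                 11111111111111111111111111111111
step 8: z <- (-2 - (lane * z))       11111111111111111111111111111111
step 9: eval (w <= 9)                11111111111111111111111111111111
step 10: z <- max((z - w), (8 % 4))   11111111111111111111111111111111
step 11: w <- (max(z, 1) % 5)         11111111111111111111111111111111
step 12: w <- min((6 % 3), z)         11111111111111111111111111111111

Answer: 13 steps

w: 0,0,0,0,0,0,0,0,0,0,0,0,0,0,0,0,0,0,0,0,0,0,0,0,0,0,0,0,0,0,0,0
z: 0,0,0,0,0,0,0,0,0,0,0,0,0,0,0,0,0,0,0,0,0,0,0,0,0,0,0,0,0,0,0,0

steps = 13; useful = 416; efficiency = 416/416 = 1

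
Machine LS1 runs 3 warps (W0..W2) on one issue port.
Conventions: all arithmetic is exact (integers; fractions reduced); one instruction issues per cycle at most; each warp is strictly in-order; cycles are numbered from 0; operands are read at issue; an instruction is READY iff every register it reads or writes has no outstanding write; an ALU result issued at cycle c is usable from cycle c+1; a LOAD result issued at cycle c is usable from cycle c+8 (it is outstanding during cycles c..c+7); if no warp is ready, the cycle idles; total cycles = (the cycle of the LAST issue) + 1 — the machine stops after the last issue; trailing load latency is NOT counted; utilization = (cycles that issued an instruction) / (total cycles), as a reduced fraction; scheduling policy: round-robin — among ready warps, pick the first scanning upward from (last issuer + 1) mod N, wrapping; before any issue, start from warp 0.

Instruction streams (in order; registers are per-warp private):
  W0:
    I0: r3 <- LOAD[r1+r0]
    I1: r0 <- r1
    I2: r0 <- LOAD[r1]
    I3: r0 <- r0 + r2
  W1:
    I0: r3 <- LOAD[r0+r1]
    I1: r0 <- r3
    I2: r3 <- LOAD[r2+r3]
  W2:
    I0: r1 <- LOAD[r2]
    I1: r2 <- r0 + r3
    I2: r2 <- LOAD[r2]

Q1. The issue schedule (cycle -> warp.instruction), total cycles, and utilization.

cycle 0: W0.I0
cycle 1: W1.I0
cycle 2: W2.I0
cycle 3: W0.I1
cycle 4: W2.I1
cycle 5: W0.I2
cycle 6: W2.I2
cycle 7: idle
cycle 8: idle
cycle 9: W1.I1
cycle 10: W1.I2
cycle 11: idle
cycle 12: idle
cycle 13: W0.I3

Answer: 14 cycles, utilization 5/7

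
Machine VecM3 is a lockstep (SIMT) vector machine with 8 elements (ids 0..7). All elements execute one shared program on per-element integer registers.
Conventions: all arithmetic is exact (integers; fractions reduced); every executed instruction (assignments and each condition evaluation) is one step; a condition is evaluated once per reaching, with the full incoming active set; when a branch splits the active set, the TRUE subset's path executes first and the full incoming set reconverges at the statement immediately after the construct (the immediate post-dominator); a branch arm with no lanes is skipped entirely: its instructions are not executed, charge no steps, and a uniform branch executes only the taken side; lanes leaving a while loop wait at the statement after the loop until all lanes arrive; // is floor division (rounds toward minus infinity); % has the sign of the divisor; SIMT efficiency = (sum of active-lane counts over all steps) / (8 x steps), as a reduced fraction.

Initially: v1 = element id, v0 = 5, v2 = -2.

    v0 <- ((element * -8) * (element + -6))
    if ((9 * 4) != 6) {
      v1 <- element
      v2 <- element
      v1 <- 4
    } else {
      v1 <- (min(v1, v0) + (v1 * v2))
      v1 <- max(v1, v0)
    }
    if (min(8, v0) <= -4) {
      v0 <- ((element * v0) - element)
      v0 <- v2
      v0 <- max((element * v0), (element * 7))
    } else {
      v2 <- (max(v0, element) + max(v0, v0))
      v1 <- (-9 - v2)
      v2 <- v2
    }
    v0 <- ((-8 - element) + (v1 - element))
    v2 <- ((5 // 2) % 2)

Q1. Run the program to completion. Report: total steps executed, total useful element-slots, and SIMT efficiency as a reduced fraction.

Answer: 14 steps, 88 useful, 11/14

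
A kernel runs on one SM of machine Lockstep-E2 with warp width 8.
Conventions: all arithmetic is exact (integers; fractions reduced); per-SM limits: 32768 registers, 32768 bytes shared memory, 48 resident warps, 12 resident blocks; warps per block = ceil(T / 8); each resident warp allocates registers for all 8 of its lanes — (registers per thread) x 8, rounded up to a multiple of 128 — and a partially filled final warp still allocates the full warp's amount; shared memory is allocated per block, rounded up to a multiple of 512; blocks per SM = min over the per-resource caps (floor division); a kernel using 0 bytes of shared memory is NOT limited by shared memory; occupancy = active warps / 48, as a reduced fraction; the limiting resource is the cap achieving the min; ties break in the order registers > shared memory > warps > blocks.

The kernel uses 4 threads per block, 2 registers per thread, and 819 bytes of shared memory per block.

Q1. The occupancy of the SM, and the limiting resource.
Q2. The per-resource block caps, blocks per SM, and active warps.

Answer: occupancy 1/4, limited by blocks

registers: 256 blocks
shared memory: 32 blocks
warps: 48 blocks
blocks: 12 blocks

Answer: 12 blocks, 12 active warps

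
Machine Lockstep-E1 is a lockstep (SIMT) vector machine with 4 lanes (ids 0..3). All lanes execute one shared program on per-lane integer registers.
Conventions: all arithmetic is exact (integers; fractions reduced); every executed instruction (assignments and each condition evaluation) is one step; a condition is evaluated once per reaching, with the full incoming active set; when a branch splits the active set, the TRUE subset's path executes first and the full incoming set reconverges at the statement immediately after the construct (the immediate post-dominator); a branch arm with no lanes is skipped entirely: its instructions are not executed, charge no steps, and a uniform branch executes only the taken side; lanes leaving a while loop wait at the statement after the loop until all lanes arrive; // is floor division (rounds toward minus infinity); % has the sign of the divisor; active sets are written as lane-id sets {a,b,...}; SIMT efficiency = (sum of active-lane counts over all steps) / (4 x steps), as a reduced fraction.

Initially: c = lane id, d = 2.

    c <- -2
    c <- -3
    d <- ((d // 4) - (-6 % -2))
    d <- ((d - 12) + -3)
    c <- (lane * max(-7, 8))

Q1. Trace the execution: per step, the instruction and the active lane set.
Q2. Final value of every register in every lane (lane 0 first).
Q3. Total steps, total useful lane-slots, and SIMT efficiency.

step 0: c <- -2                      {0,1,2,3}
step 1: c <- -3                      {0,1,2,3}
step 2: d <- ((d // 4) - (-6 % -2))  {0,1,2,3}
step 3: d <- ((d - 12) + -3)         {0,1,2,3}
step 4: c <- (lane * max(-7, 8))     {0,1,2,3}

Answer: 5 steps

c: 0,8,16,24
d: -15,-15,-15,-15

steps = 5; useful = 20; efficiency = 20/20 = 1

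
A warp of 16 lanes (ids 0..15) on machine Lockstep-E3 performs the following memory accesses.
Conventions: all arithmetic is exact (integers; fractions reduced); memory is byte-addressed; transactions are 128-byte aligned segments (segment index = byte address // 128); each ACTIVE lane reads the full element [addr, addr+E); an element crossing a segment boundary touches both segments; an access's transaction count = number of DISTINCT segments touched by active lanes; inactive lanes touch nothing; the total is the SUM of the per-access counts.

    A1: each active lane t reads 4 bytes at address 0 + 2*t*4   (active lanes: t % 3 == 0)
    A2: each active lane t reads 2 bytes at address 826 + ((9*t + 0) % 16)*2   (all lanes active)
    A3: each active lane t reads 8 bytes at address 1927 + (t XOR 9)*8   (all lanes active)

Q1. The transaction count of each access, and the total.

A1: 1 transaction
A2: 1 transaction
A3: 2 transactions

Answer: 1,1,2; total 4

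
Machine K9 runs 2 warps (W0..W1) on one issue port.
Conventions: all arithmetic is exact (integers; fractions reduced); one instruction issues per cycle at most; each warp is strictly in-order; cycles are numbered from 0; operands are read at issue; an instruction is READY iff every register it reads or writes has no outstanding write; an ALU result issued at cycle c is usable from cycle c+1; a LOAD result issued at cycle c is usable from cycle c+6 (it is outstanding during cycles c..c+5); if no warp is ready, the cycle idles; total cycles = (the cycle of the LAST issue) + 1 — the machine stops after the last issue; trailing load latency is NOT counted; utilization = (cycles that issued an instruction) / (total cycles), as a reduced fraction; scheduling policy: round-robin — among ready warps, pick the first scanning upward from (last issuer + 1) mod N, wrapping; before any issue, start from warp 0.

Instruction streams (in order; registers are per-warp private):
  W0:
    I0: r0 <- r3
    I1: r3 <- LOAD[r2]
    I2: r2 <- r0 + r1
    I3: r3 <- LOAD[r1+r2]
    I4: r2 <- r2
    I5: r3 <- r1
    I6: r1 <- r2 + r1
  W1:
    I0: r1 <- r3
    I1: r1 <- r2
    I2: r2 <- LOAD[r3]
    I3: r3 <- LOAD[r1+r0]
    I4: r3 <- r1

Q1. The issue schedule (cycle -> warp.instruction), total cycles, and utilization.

cycle 0: W0.I0
cycle 1: W1.I0
cycle 2: W0.I1
cycle 3: W1.I1
cycle 4: W0.I2
cycle 5: W1.I2
cycle 6: W1.I3
cycle 7: idle
cycle 8: W0.I3
cycle 9: W0.I4
cycle 10: idle
cycle 11: idle
cycle 12: W1.I4
cycle 13: idle
cycle 14: W0.I5
cycle 15: W0.I6

Answer: 16 cycles, utilization 3/4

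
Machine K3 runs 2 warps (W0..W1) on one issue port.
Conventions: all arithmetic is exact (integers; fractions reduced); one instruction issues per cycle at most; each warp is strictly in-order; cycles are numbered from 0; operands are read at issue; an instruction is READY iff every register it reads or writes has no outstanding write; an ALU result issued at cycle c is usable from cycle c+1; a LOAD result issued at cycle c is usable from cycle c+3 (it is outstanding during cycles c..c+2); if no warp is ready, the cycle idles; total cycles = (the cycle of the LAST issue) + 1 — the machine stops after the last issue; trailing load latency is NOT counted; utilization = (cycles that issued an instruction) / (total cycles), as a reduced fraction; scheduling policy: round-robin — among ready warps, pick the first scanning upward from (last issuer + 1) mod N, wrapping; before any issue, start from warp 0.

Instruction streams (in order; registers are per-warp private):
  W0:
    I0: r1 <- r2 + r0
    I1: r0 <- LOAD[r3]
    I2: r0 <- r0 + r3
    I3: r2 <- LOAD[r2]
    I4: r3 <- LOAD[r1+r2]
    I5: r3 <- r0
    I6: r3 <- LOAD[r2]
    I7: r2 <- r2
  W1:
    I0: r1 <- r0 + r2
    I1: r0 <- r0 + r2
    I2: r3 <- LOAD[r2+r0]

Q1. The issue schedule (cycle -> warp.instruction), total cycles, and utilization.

cycle 0: W0.I0
cycle 1: W1.I0
cycle 2: W0.I1
cycle 3: W1.I1
cycle 4: W1.I2
cycle 5: W0.I2
cycle 6: W0.I3
cycle 7: idle
cycle 8: idle
cycle 9: W0.I4
cycle 10: idle
cycle 11: idle
cycle 12: W0.I5
cycle 13: W0.I6
cycle 14: W0.I7

Answer: 15 cycles, utilization 11/15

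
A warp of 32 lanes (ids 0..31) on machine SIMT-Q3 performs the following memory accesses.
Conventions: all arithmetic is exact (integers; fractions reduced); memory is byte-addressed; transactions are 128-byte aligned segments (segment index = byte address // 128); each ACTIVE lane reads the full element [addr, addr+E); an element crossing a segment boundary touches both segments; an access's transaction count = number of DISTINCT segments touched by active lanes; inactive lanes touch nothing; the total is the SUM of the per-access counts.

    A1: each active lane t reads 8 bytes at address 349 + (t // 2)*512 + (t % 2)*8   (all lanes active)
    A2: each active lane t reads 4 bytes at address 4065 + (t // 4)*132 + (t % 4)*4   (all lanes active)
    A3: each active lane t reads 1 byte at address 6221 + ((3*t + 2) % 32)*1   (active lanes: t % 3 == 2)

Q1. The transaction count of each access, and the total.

A1: 16 transactions
A2: 9 transactions
A3: 1 transaction

Answer: 16,9,1; total 26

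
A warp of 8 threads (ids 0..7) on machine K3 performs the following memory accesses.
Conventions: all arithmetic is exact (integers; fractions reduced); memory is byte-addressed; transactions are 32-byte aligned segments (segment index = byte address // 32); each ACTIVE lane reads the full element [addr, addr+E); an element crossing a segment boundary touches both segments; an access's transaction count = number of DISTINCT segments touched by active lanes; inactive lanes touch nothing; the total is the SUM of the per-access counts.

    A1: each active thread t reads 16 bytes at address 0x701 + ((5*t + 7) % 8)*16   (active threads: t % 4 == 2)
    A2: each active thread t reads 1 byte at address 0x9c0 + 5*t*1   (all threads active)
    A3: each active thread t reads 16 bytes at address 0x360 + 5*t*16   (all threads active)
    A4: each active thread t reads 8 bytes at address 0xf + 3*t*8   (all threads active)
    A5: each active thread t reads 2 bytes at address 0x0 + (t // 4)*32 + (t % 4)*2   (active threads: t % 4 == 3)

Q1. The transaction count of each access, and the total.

A1: 4 transactions
A2: 2 transactions
A3: 8 transactions
A4: 6 transactions
A5: 2 transactions

Answer: 4,2,8,6,2; total 22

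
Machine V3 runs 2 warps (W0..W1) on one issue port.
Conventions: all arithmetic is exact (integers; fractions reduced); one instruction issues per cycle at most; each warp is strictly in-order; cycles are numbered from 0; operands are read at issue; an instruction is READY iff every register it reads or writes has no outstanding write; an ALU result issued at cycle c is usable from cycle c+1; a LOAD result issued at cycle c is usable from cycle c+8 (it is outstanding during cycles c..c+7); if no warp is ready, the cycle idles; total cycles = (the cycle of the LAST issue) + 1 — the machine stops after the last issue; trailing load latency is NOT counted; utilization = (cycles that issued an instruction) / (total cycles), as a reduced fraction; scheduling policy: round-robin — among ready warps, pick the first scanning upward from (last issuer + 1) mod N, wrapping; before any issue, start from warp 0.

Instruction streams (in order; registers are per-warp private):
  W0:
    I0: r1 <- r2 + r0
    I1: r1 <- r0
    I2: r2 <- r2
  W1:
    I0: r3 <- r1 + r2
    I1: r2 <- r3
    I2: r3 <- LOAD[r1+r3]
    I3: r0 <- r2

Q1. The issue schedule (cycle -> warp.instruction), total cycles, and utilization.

cycle 0: W0.I0
cycle 1: W1.I0
cycle 2: W0.I1
cycle 3: W1.I1
cycle 4: W0.I2
cycle 5: W1.I2
cycle 6: W1.I3

Answer: 7 cycles, utilization 1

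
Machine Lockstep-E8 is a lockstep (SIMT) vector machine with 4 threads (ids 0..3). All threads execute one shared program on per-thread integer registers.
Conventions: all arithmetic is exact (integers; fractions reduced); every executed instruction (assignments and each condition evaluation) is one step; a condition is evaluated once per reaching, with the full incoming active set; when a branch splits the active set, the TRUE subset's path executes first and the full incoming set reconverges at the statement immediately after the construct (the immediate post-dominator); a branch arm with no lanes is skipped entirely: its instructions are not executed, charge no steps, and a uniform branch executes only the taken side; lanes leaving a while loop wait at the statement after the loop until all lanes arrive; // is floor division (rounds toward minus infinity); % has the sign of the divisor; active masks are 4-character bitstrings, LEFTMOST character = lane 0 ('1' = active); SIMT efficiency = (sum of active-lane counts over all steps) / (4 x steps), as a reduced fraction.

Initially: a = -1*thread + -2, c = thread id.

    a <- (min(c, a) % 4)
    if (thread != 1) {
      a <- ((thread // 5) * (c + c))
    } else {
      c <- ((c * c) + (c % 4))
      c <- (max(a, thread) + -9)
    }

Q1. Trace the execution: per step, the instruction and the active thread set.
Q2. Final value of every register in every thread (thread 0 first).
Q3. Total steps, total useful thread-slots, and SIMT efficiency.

step 0: a <- (min(c, a) % 4)         1111
step 1: eval (thread != 1)           1111
step 2: a <- ((thread // 5) * (c + c)) 1011
step 3: c <- ((c * c) + (c % 4))     0100
step 4: c <- (max(a, thread) + -9)   0100

Answer: 5 steps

a: 0,1,0,0
c: 0,-8,2,3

steps = 5; useful = 13; efficiency = 13/20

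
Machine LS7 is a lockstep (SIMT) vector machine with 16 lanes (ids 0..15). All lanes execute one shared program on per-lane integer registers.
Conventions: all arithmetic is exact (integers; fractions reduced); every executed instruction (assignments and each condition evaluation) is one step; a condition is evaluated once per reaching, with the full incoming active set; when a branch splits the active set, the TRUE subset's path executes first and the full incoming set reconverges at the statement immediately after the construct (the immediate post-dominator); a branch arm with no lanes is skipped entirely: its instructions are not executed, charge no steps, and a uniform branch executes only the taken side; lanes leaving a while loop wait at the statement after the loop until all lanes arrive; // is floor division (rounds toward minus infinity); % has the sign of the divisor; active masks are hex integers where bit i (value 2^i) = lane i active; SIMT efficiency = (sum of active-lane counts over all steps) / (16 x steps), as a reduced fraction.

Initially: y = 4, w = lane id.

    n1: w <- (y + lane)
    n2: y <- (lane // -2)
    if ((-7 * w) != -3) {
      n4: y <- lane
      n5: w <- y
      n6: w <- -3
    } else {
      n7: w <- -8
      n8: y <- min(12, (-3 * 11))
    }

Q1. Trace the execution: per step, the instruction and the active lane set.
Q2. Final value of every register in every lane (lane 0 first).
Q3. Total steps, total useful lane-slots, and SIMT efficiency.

step 0: w <- (y + lane)              0xffff
step 1: y <- (lane // -2)            0xffff
step 2: eval ((-7 * w) != -3)        0xffff
step 3: y <- lane                    0xffff
step 4: w <- y                       0xffff
step 5: w <- -3                      0xffff

Answer: 6 steps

y: 0,1,2,3,4,5,6,7,8,9,10,11,12,13,14,15
w: -3,-3,-3,-3,-3,-3,-3,-3,-3,-3,-3,-3,-3,-3,-3,-3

steps = 6; useful = 96; efficiency = 96/96 = 1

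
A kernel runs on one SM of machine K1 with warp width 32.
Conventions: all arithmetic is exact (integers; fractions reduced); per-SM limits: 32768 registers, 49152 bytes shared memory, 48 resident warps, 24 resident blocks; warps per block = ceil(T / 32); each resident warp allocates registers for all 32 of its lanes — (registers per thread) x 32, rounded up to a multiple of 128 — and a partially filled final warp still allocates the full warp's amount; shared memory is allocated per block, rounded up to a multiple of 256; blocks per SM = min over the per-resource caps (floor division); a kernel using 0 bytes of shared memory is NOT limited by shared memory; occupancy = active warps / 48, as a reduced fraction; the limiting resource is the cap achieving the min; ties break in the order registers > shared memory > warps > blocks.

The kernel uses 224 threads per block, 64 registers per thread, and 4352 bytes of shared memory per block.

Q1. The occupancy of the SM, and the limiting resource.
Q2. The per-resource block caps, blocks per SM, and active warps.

Answer: occupancy 7/24, limited by registers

registers: 2 blocks
shared memory: 11 blocks
warps: 6 blocks
blocks: 24 blocks

Answer: 2 blocks, 14 active warps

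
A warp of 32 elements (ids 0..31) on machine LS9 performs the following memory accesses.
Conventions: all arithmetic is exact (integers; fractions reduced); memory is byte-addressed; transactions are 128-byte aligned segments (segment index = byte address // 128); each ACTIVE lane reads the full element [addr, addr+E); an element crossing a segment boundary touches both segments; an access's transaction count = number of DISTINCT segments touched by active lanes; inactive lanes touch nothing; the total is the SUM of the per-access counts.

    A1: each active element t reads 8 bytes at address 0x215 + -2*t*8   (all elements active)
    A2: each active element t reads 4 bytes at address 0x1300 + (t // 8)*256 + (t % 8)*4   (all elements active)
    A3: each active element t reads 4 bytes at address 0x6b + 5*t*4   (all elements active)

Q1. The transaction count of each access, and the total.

A1: 5 transactions
A2: 4 transactions
A3: 6 transactions

Answer: 5,4,6; total 15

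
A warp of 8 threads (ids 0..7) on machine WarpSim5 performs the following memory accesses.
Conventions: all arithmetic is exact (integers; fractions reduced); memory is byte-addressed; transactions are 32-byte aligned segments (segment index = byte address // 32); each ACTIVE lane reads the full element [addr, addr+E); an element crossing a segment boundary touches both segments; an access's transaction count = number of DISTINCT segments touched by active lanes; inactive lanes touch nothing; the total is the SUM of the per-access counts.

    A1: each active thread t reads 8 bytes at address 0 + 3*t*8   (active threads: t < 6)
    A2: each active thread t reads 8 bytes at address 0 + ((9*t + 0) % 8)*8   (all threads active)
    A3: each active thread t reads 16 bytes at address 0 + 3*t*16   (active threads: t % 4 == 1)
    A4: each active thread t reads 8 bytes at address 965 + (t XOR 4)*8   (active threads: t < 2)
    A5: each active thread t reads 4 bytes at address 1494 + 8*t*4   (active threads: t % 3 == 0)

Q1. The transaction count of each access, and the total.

A1: 4 transactions
A2: 2 transactions
A3: 2 transactions
A4: 1 transaction
A5: 3 transactions

Answer: 4,2,2,1,3; total 12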